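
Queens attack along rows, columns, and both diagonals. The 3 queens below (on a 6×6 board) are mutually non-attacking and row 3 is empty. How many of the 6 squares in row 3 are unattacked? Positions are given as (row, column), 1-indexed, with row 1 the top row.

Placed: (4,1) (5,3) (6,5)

2

(4,1) attacks row 3 at column 1 and diagonals 2.
(5,3) attacks row 3 at column 3 and diagonals 1, 5.
(6,5) attacks row 3 at column 5 and diagonals 2.
Attacked columns: {1, 2, 3, 5}. Safe: {4, 6}.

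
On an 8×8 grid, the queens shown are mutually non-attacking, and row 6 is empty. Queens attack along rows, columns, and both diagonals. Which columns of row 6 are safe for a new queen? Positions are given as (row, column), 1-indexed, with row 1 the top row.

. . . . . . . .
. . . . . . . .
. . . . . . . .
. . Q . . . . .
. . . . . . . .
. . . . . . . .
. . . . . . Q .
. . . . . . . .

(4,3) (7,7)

columns 2, 4

(4,3) attacks row 6 at column 3 and diagonals 1, 5.
(7,7) attacks row 6 at column 7 and diagonals 6, 8.
Attacked columns: {1, 3, 5, 6, 7, 8}. Safe: {2, 4}.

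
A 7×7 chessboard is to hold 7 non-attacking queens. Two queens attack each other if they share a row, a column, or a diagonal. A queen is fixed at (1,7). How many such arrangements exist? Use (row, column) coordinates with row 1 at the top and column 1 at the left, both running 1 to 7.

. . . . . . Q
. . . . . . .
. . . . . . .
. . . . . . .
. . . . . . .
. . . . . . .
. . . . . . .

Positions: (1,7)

Branch on row 2: col 1 → 0; col 2 → 1; col 3 → 1; col 4 → 1; col 5 → 1.
Sum: 0 + 1 + 1 + 1 + 1 = 4.

4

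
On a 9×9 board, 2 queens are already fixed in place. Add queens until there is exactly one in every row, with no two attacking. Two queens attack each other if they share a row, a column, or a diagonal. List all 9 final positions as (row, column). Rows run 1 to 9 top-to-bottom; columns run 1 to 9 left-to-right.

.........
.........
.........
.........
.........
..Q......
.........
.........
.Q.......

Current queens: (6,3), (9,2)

(1,5) (2,8) (3,1) (4,4) (5,7) (6,3) (7,6) (8,9) (9,2)

Row 1: attacked by (6,3)→{3,8}; (9,2)→{2}. Safe: 1, 4, 5, 6, 7, 9. Place at column 5.
Row 2: attacked by (1,5)→{4,5,6}; (6,3)→{3,7}; (9,2)→{2,9}. Safe: 1, 8. Place at column 8.
Row 3: attacked by (1,5)→{3,5,7}; (2,8)→{7,8,9}; (6,3)→{3,6}; (9,2)→{2,8}. Safe: 1, 4. Place at column 1.
Row 4: attacked by (1,5)→{2,5,8}; (2,8)→{6,8}; (3,1)→{1,2}; (6,3)→{1,3,5}; (9,2)→{2,7}. Safe: 4, 9. Place at column 4.
Row 5: attacked by (1,5)→{1,5,9}; (2,8)→{5,8}; (3,1)→{1,3}; (4,4)→{3,4,5}; (6,3)→{2,3,4}; (9,2)→{2,6}. Safe: 7. Place at column 7.
Row 7: attacked by (1,5)→{5}; (2,8)→{3,8}; (3,1)→{1,5}; (4,4)→{1,4,7}; (5,7)→{5,7,9}; (6,3)→{2,3,4}; (9,2)→{2,4}. Safe: 6. Place at column 6.
Row 8: attacked by (1,5)→{5}; (2,8)→{2,8}; (3,1)→{1,6}; (4,4)→{4,8}; (5,7)→{4,7}; (6,3)→{1,3,5}; (7,6)→{5,6,7}; (9,2)→{1,2,3}. Safe: 9. Place at column 9.
Columns [5, 8, 1, 4, 7, 3, 6, 9, 2], r−c [-4, -6, 2, 0, -2, 3, 1, -1, 7], r+c [6, 10, 4, 8, 12, 9, 13, 17, 11] are all distinct, so no two queens attack.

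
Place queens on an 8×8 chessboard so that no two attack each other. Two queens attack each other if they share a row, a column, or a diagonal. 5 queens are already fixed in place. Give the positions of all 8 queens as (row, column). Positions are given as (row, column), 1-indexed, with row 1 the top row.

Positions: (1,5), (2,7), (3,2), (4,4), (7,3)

Row 5: attacked by (1,5)→{1,5}; (2,7)→{4,7}; (3,2)→{2,4}; (4,4)→{3,4,5}; (7,3)→{1,3,5}. Safe: 6, 8. Place at column 8.
Row 6: attacked by (1,5)→{5}; (2,7)→{3,7}; (3,2)→{2,5}; (4,4)→{2,4,6}; (5,8)→{7,8}; (7,3)→{2,3,4}. Safe: 1. Place at column 1.
Row 8: attacked by (1,5)→{5}; (2,7)→{1,7}; (3,2)→{2,7}; (4,4)→{4,8}; (5,8)→{5,8}; (6,1)→{1,3}; (7,3)→{2,3,4}. Safe: 6. Place at column 6.
Columns [5, 7, 2, 4, 8, 1, 3, 6], r−c [-4, -5, 1, 0, -3, 5, 4, 2], r+c [6, 9, 5, 8, 13, 7, 10, 14] are all distinct, so no two queens attack.

(1,5) (2,7) (3,2) (4,4) (5,8) (6,1) (7,3) (8,6)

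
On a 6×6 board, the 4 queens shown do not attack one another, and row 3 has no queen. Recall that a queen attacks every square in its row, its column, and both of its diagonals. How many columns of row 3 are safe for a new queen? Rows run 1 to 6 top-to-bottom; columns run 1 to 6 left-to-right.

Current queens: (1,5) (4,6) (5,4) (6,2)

(1,5) attacks row 3 at column 5 and diagonals 3.
(4,6) attacks row 3 at column 6 and diagonals 5.
(5,4) attacks row 3 at column 4 and diagonals 2, 6.
(6,2) attacks row 3 at column 2 and diagonals 5.
Attacked columns: {2, 3, 4, 5, 6}. Safe: {1}.

1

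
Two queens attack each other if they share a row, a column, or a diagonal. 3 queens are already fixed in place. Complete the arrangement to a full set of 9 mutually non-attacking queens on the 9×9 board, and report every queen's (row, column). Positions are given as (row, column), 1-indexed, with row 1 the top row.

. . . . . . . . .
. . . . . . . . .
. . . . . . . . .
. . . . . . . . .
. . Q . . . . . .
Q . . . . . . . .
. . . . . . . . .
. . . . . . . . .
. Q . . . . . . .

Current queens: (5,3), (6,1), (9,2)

(1,5) (2,8) (3,6) (4,9) (5,3) (6,1) (7,7) (8,4) (9,2)

Row 1: attacked by (5,3)→{3,7}; (6,1)→{1,6}; (9,2)→{2}. Safe: 4, 5, 8, 9. Place at column 5.
Row 2: attacked by (1,5)→{4,5,6}; (5,3)→{3,6}; (6,1)→{1,5}; (9,2)→{2,9}. Safe: 7, 8. Place at column 8.
Row 3: attacked by (1,5)→{3,5,7}; (2,8)→{7,8,9}; (5,3)→{1,3,5}; (6,1)→{1,4}; (9,2)→{2,8}. Safe: 6. Place at column 6.
Row 4: attacked by (1,5)→{2,5,8}; (2,8)→{6,8}; (3,6)→{5,6,7}; (5,3)→{2,3,4}; (6,1)→{1,3}; (9,2)→{2,7}. Safe: 9. Place at column 9.
Row 7: attacked by (1,5)→{5}; (2,8)→{3,8}; (3,6)→{2,6}; (4,9)→{6,9}; (5,3)→{1,3,5}; (6,1)→{1,2}; (9,2)→{2,4}. Safe: 7. Place at column 7.
Row 8: attacked by (1,5)→{5}; (2,8)→{2,8}; (3,6)→{1,6}; (4,9)→{5,9}; (5,3)→{3,6}; (6,1)→{1,3}; (7,7)→{6,7,8}; (9,2)→{1,2,3}. Safe: 4. Place at column 4.
Columns [5, 8, 6, 9, 3, 1, 7, 4, 2], r−c [-4, -6, -3, -5, 2, 5, 0, 4, 7], r+c [6, 10, 9, 13, 8, 7, 14, 12, 11] are all distinct, so no two queens attack.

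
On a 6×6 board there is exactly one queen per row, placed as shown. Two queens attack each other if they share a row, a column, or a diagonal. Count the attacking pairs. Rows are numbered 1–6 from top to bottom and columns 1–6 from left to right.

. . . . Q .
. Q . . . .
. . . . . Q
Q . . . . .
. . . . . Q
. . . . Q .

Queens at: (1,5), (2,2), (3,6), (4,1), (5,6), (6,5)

Same column: (1,5)–(6,5) (column 5); (3,6)–(5,6) (column 6).
Same diagonal: (5,6)–(6,5) (|5−6| = |6−5| = 1).
Total attacking pairs: 3.

3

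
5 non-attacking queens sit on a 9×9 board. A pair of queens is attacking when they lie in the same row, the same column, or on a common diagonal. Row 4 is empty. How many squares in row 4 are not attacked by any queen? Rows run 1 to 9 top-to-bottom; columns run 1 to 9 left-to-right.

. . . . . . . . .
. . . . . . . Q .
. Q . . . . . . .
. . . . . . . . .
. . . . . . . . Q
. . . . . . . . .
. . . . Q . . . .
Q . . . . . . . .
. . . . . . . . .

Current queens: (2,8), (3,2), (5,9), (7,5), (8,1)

2

(2,8) attacks row 4 at column 8 and diagonals 6.
(3,2) attacks row 4 at column 2 and diagonals 1, 3.
(5,9) attacks row 4 at column 9 and diagonals 8.
(7,5) attacks row 4 at column 5 and diagonals 2, 8.
(8,1) attacks row 4 at column 1 and diagonals 5.
Attacked columns: {1, 2, 3, 5, 6, 8, 9}. Safe: {4, 7}.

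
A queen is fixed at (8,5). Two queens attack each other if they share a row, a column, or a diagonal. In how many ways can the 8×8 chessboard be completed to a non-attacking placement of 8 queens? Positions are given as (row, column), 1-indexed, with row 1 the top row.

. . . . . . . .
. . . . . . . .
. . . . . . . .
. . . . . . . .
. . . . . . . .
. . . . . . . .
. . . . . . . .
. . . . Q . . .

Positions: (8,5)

Branch on row 1: col 1 → 1; col 2 → 3; col 3 → 4; col 4 → 3; col 6 → 3; col 7 → 3; col 8 → 1.
Sum: 1 + 3 + 4 + 3 + 3 + 3 + 1 = 18.

18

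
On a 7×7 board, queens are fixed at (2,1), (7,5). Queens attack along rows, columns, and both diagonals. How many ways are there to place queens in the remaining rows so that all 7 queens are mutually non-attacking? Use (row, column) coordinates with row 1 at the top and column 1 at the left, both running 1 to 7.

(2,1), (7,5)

2

Branch on row 1: col 3 → 1; col 4 → 1; col 6 → 0; col 7 → 0.
Sum: 1 + 1 + 0 + 0 = 2.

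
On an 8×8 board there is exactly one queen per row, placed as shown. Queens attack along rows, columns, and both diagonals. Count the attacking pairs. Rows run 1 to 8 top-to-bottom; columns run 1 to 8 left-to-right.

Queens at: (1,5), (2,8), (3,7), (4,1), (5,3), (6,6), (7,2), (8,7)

Same column: (3,7)–(8,7) (column 7).
Same diagonal: (1,5)–(3,7) (|1−3| = |5−7| = 2); (2,8)–(3,7) (|2−3| = |8−7| = 1).
Total attacking pairs: 3.

3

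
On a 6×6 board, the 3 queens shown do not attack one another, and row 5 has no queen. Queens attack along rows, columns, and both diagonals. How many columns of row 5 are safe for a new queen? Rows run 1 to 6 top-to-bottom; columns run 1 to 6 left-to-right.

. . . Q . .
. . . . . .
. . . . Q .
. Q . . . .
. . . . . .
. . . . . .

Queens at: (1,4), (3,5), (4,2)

1

(1,4) attacks row 5 at column 4.
(3,5) attacks row 5 at column 5 and diagonals 3.
(4,2) attacks row 5 at column 2 and diagonals 1, 3.
Attacked columns: {1, 2, 3, 4, 5}. Safe: {6}.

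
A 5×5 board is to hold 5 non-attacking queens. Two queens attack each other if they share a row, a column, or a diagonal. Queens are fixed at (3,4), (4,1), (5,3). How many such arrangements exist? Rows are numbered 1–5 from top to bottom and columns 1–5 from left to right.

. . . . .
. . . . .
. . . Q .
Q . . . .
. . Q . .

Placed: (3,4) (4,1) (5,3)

Branch on row 1: col 5 → 1.
Sum: 1 = 1.

1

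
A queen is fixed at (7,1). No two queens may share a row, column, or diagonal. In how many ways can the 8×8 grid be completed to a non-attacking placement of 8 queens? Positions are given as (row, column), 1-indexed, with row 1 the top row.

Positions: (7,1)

Branch on row 1: col 2 → 1; col 3 → 1; col 4 → 2; col 5 → 1; col 6 → 3; col 8 → 0.
Sum: 1 + 1 + 2 + 1 + 3 + 0 = 8.

8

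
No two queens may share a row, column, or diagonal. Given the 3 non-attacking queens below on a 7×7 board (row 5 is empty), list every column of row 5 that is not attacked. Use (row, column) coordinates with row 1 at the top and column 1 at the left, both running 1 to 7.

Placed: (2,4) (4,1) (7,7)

columns 3, 6

(2,4) attacks row 5 at column 4 and diagonals 1, 7.
(4,1) attacks row 5 at column 1 and diagonals 2.
(7,7) attacks row 5 at column 7 and diagonals 5.
Attacked columns: {1, 2, 4, 5, 7}. Safe: {3, 6}.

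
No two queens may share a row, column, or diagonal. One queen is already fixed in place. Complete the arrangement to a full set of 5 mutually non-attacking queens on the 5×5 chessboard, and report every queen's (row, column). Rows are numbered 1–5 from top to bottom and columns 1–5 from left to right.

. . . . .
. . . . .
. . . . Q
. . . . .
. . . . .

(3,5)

Row 1: attacked by (3,5)→{3,5}. Safe: 1, 2, 4. Place at column 1.
Row 2: attacked by (1,1)→{1,2}; (3,5)→{4,5}. Safe: 3. Place at column 3.
Row 4: attacked by (1,1)→{1,4}; (2,3)→{1,3,5}; (3,5)→{4,5}. Safe: 2. Place at column 2.
Row 5: attacked by (1,1)→{1,5}; (2,3)→{3}; (3,5)→{3,5}; (4,2)→{1,2,3}. Safe: 4. Place at column 4.
Columns [1, 3, 5, 2, 4], r−c [0, -1, -2, 2, 1], r+c [2, 5, 8, 6, 9] are all distinct, so no two queens attack.

(1,1) (2,3) (3,5) (4,2) (5,4)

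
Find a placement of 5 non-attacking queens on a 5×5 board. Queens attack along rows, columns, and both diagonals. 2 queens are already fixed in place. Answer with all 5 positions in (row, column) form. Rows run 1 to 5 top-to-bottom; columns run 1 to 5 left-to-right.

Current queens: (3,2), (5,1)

Row 1: attacked by (3,2)→{2,4}; (5,1)→{1,5}. Safe: 3. Place at column 3.
Row 2: attacked by (1,3)→{2,3,4}; (3,2)→{1,2,3}; (5,1)→{1,4}. Safe: 5. Place at column 5.
Row 4: attacked by (1,3)→{3}; (2,5)→{3,5}; (3,2)→{1,2,3}; (5,1)→{1,2}. Safe: 4. Place at column 4.
Columns [3, 5, 2, 4, 1], r−c [-2, -3, 1, 0, 4], r+c [4, 7, 5, 8, 6] are all distinct, so no two queens attack.

(1,3) (2,5) (3,2) (4,4) (5,1)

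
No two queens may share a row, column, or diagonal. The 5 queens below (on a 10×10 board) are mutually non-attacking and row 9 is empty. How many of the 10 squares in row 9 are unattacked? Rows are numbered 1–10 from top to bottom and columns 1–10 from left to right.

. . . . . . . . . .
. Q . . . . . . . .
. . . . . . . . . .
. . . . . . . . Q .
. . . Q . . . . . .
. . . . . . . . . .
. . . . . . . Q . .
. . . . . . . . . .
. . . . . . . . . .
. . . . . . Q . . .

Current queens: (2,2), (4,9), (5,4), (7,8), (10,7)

(2,2) attacks row 9 at column 2 and diagonals 9.
(4,9) attacks row 9 at column 9 and diagonals 4.
(5,4) attacks row 9 at column 4 and diagonals 8.
(7,8) attacks row 9 at column 8 and diagonals 6, 10.
(10,7) attacks row 9 at column 7 and diagonals 6, 8.
Attacked columns: {2, 4, 6, 7, 8, 9, 10}. Safe: {1, 3, 5}.

3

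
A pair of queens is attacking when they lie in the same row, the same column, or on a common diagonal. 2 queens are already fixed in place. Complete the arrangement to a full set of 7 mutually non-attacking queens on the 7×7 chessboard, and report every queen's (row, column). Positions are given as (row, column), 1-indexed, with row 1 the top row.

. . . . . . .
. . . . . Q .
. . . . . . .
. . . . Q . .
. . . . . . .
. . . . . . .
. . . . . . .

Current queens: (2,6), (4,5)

Row 1: attacked by (2,6)→{5,6,7}; (4,5)→{2,5}. Safe: 1, 3, 4. Place at column 3.
Row 3: attacked by (1,3)→{1,3,5}; (2,6)→{5,6,7}; (4,5)→{4,5,6}. Safe: 2. Place at column 2.
Row 5: attacked by (1,3)→{3,7}; (2,6)→{3,6}; (3,2)→{2,4}; (4,5)→{4,5,6}. Safe: 1. Place at column 1.
Row 6: attacked by (1,3)→{3}; (2,6)→{2,6}; (3,2)→{2,5}; (4,5)→{3,5,7}; (5,1)→{1,2}. Safe: 4. Place at column 4.
Row 7: attacked by (1,3)→{3}; (2,6)→{1,6}; (3,2)→{2,6}; (4,5)→{2,5}; (5,1)→{1,3}; (6,4)→{3,4,5}. Safe: 7. Place at column 7.
Columns [3, 6, 2, 5, 1, 4, 7], r−c [-2, -4, 1, -1, 4, 2, 0], r+c [4, 8, 5, 9, 6, 10, 14] are all distinct, so no two queens attack.

(1,3) (2,6) (3,2) (4,5) (5,1) (6,4) (7,7)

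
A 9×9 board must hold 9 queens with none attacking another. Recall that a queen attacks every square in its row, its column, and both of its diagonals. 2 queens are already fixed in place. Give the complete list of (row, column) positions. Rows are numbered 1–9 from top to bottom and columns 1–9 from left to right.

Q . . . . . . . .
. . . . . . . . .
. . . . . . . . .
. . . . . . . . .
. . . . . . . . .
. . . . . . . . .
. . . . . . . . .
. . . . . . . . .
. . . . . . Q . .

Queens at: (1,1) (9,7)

(1,1) (2,4) (3,2) (4,8) (5,6) (6,9) (7,3) (8,5) (9,7)

Row 2: attacked by (1,1)→{1,2}; (9,7)→{7}. Safe: 3, 4, 5, 6, 8, 9. Place at column 4.
Row 3: attacked by (1,1)→{1,3}; (2,4)→{3,4,5}; (9,7)→{1,7}. Safe: 2, 6, 8, 9. Place at column 2.
Row 4: attacked by (1,1)→{1,4}; (2,4)→{2,4,6}; (3,2)→{1,2,3}; (9,7)→{2,7}. Safe: 5, 8, 9. Place at column 8.
Row 5: attacked by (1,1)→{1,5}; (2,4)→{1,4,7}; (3,2)→{2,4}; (4,8)→{7,8,9}; (9,7)→{3,7}. Safe: 6. Place at column 6.
Row 6: attacked by (1,1)→{1,6}; (2,4)→{4,8}; (3,2)→{2,5}; (4,8)→{6,8}; (5,6)→{5,6,7}; (9,7)→{4,7}. Safe: 3, 9. Place at column 9.
Row 7: attacked by (1,1)→{1,7}; (2,4)→{4,9}; (3,2)→{2,6}; (4,8)→{5,8}; (5,6)→{4,6,8}; (6,9)→{8,9}; (9,7)→{5,7,9}. Safe: 3. Place at column 3.
Row 8: attacked by (1,1)→{1,8}; (2,4)→{4}; (3,2)→{2,7}; (4,8)→{4,8}; (5,6)→{3,6,9}; (6,9)→{7,9}; (7,3)→{2,3,4}; (9,7)→{6,7,8}. Safe: 5. Place at column 5.
Columns [1, 4, 2, 8, 6, 9, 3, 5, 7], r−c [0, -2, 1, -4, -1, -3, 4, 3, 2], r+c [2, 6, 5, 12, 11, 15, 10, 13, 16] are all distinct, so no two queens attack.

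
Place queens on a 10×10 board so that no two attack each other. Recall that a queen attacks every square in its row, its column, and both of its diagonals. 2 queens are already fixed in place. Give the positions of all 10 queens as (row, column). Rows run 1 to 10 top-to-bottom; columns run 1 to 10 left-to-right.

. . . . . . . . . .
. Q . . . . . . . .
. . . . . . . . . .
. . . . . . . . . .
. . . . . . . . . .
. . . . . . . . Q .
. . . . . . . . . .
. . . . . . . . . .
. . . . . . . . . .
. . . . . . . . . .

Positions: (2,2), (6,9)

Row 1: attacked by (2,2)→{1,2,3}; (6,9)→{4,9}. Safe: 5, 6, 7, 8, 10. Place at column 5.
Row 3: attacked by (1,5)→{3,5,7}; (2,2)→{1,2,3}; (6,9)→{6,9}. Safe: 4, 8, 10. Place at column 4.
Row 4: attacked by (1,5)→{2,5,8}; (2,2)→{2,4}; (3,4)→{3,4,5}; (6,9)→{7,9}. Safe: 1, 6, 10. Place at column 10.
Row 5: attacked by (1,5)→{1,5,9}; (2,2)→{2,5}; (3,4)→{2,4,6}; (4,10)→{9,10}; (6,9)→{8,9,10}. Safe: 3, 7. Place at column 7.
Row 7: attacked by (1,5)→{5}; (2,2)→{2,7}; (3,4)→{4,8}; (4,10)→{7,10}; (5,7)→{5,7,9}; (6,9)→{8,9,10}. Safe: 1, 3, 6. Place at column 1.
Row 8: attacked by (1,5)→{5}; (2,2)→{2,8}; (3,4)→{4,9}; (4,10)→{6,10}; (5,7)→{4,7,10}; (6,9)→{7,9}; (7,1)→{1,2}. Safe: 3. Place at column 3.
Row 9: attacked by (1,5)→{5}; (2,2)→{2,9}; (3,4)→{4,10}; (4,10)→{5,10}; (5,7)→{3,7}; (6,9)→{6,9}; (7,1)→{1,3}; (8,3)→{2,3,4}. Safe: 8. Place at column 8.
Row 10: attacked by (1,5)→{5}; (2,2)→{2,10}; (3,4)→{4}; (4,10)→{4,10}; (5,7)→{2,7}; (6,9)→{5,9}; (7,1)→{1,4}; (8,3)→{1,3,5}; (9,8)→{7,8,9}. Safe: 6. Place at column 6.
Columns [5, 2, 4, 10, 7, 9, 1, 3, 8, 6], r−c [-4, 0, -1, -6, -2, -3, 6, 5, 1, 4], r+c [6, 4, 7, 14, 12, 15, 8, 11, 17, 16] are all distinct, so no two queens attack.

(1,5) (2,2) (3,4) (4,10) (5,7) (6,9) (7,1) (8,3) (9,8) (10,6)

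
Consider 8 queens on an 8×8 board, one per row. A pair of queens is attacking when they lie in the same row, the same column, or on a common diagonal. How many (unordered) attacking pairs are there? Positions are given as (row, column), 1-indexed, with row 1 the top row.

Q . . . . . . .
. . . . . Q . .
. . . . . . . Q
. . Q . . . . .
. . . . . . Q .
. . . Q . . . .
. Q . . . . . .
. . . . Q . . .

All columns are distinct and no two queens satisfy |Δrow| = |Δcol|, so no pair attacks.

0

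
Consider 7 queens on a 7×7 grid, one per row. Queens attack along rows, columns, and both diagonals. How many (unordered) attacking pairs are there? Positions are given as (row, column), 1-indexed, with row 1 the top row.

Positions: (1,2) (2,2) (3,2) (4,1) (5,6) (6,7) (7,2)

10

Same column: (1,2)–(2,2) (column 2); (1,2)–(3,2) (column 2); (1,2)–(7,2) (column 2); (2,2)–(3,2) (column 2); (2,2)–(7,2) (column 2); (3,2)–(7,2) (column 2).
Same diagonal: (1,2)–(5,6) (|1−5| = |2−6| = 4); (1,2)–(6,7) (|1−6| = |2−7| = 5); (3,2)–(4,1) (|3−4| = |2−1| = 1); (5,6)–(6,7) (|5−6| = |6−7| = 1).
Total attacking pairs: 10.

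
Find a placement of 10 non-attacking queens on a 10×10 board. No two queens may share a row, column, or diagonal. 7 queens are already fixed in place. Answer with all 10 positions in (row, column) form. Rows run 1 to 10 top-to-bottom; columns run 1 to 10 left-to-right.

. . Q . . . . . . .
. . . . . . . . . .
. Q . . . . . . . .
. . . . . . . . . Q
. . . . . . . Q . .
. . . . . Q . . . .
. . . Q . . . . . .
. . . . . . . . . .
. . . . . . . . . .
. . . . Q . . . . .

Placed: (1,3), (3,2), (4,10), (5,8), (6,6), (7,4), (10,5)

(1,3) (2,7) (3,2) (4,10) (5,8) (6,6) (7,4) (8,9) (9,1) (10,5)

Row 2: attacked by (1,3)→{2,3,4}; (3,2)→{1,2,3}; (4,10)→{8,10}; (5,8)→{5,8}; (6,6)→{2,6,10}; (7,4)→{4,9}; (10,5)→{5}. Safe: 7. Place at column 7.
Row 8: attacked by (1,3)→{3,10}; (2,7)→{1,7}; (3,2)→{2,7}; (4,10)→{6,10}; (5,8)→{5,8}; (6,6)→{4,6,8}; (7,4)→{3,4,5}; (10,5)→{3,5,7}. Safe: 9. Place at column 9.
Row 9: attacked by (1,3)→{3}; (2,7)→{7}; (3,2)→{2,8}; (4,10)→{5,10}; (5,8)→{4,8}; (6,6)→{3,6,9}; (7,4)→{2,4,6}; (8,9)→{8,9,10}; (10,5)→{4,5,6}. Safe: 1. Place at column 1.
Columns [3, 7, 2, 10, 8, 6, 4, 9, 1, 5], r−c [-2, -5, 1, -6, -3, 0, 3, -1, 8, 5], r+c [4, 9, 5, 14, 13, 12, 11, 17, 10, 15] are all distinct, so no two queens attack.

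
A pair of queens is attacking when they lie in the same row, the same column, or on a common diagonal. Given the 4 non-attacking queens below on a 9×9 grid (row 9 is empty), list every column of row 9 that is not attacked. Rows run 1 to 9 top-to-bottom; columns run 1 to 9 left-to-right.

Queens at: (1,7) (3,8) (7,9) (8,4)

columns 1, 6

(1,7) attacks row 9 at column 7.
(3,8) attacks row 9 at column 8 and diagonals 2.
(7,9) attacks row 9 at column 9 and diagonals 7.
(8,4) attacks row 9 at column 4 and diagonals 3, 5.
Attacked columns: {2, 3, 4, 5, 7, 8, 9}. Safe: {1, 6}.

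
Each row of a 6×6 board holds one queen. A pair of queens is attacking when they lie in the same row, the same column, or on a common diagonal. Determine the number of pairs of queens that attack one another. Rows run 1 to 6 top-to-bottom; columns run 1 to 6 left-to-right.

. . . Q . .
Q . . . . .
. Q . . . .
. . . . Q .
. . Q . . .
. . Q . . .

4

Same column: (5,3)–(6,3) (column 3).
Same diagonal: (1,4)–(3,2) (|1−3| = |4−2| = 2); (2,1)–(3,2) (|2−3| = |1−2| = 1); (4,5)–(6,3) (|4−6| = |5−3| = 2).
Total attacking pairs: 4.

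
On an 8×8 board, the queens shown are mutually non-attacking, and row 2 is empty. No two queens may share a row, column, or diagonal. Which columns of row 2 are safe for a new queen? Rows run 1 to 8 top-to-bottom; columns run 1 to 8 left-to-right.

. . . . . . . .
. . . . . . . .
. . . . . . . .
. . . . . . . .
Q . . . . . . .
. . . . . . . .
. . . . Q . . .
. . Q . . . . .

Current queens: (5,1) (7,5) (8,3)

(5,1) attacks row 2 at column 1 and diagonals 4.
(7,5) attacks row 2 at column 5.
(8,3) attacks row 2 at column 3.
Attacked columns: {1, 3, 4, 5}. Safe: {2, 6, 7, 8}.

columns 2, 6, 7, 8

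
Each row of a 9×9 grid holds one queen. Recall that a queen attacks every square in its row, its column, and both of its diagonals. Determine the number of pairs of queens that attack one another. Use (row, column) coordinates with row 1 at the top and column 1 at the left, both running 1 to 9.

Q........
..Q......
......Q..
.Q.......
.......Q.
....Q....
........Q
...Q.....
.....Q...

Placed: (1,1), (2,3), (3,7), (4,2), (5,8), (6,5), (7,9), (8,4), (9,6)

0

All columns are distinct and no two queens satisfy |Δrow| = |Δcol|, so no pair attacks.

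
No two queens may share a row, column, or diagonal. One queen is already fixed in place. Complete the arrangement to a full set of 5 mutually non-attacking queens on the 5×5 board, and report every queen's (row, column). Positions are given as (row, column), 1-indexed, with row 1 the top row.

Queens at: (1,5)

(1,5) (2,2) (3,4) (4,1) (5,3)

Row 2: attacked by (1,5)→{4,5}. Safe: 1, 2, 3. Place at column 2.
Row 3: attacked by (1,5)→{3,5}; (2,2)→{1,2,3}. Safe: 4. Place at column 4.
Row 4: attacked by (1,5)→{2,5}; (2,2)→{2,4}; (3,4)→{3,4,5}. Safe: 1. Place at column 1.
Row 5: attacked by (1,5)→{1,5}; (2,2)→{2,5}; (3,4)→{2,4}; (4,1)→{1,2}. Safe: 3. Place at column 3.
Columns [5, 2, 4, 1, 3], r−c [-4, 0, -1, 3, 2], r+c [6, 4, 7, 5, 8] are all distinct, so no two queens attack.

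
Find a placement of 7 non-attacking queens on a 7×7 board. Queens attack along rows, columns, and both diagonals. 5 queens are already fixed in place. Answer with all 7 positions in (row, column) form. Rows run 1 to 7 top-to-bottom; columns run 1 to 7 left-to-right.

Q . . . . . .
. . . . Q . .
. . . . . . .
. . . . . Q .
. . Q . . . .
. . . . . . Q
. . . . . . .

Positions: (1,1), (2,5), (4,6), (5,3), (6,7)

(1,1) (2,5) (3,2) (4,6) (5,3) (6,7) (7,4)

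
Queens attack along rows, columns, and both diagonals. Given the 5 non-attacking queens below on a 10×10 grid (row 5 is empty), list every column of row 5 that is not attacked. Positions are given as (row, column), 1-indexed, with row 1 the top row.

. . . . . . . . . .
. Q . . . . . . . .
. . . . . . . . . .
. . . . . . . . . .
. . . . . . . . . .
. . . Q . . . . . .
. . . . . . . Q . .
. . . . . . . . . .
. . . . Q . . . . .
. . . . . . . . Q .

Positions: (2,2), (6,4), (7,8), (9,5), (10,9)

columns 7

(2,2) attacks row 5 at column 2 and diagonals 5.
(6,4) attacks row 5 at column 4 and diagonals 3, 5.
(7,8) attacks row 5 at column 8 and diagonals 6, 10.
(9,5) attacks row 5 at column 5 and diagonals 1, 9.
(10,9) attacks row 5 at column 9 and diagonals 4.
Attacked columns: {1, 2, 3, 4, 5, 6, 8, 9, 10}. Safe: {7}.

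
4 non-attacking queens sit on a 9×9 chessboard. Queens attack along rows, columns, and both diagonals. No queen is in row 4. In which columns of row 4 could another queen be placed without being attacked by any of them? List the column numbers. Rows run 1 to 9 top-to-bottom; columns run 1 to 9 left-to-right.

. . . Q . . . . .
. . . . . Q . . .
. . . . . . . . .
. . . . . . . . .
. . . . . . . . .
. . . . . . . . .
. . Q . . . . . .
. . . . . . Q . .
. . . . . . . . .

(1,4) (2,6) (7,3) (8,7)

columns 2, 5, 9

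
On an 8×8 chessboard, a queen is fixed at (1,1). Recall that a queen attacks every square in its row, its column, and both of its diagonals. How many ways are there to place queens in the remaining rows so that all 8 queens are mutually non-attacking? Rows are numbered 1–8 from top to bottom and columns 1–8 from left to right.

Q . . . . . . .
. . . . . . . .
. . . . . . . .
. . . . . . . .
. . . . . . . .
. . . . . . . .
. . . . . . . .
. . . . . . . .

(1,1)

Branch on row 2: col 3 → 0; col 4 → 0; col 5 → 1; col 6 → 1; col 7 → 2; col 8 → 0.
Sum: 0 + 0 + 1 + 1 + 2 + 0 = 4.

4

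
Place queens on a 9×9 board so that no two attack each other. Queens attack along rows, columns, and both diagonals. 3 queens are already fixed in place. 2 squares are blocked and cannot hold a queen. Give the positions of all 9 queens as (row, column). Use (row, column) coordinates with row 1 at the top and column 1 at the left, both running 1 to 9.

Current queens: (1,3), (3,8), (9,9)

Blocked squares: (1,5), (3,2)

Row 2: attacked by (1,3)→{2,3,4}; (3,8)→{7,8,9}; (9,9)→{2,9}. Safe: 1, 5, 6. Place at column 6.
Row 4: attacked by (1,3)→{3,6}; (2,6)→{4,6,8}; (3,8)→{7,8,9}; (9,9)→{4,9}. Safe: 1, 2, 5. Place at column 1.
Row 5: attacked by (1,3)→{3,7}; (2,6)→{3,6,9}; (3,8)→{6,8}; (4,1)→{1,2}; (9,9)→{5,9}. Safe: 4. Place at column 4.
Row 6: attacked by (1,3)→{3,8}; (2,6)→{2,6}; (3,8)→{5,8}; (4,1)→{1,3}; (5,4)→{3,4,5}; (9,9)→{6,9}. Safe: 7. Place at column 7.
Row 7: attacked by (1,3)→{3,9}; (2,6)→{1,6}; (3,8)→{4,8}; (4,1)→{1,4}; (5,4)→{2,4,6}; (6,7)→{6,7,8}; (9,9)→{7,9}. Safe: 5. Place at column 5.
Row 8: attacked by (1,3)→{3}; (2,6)→{6}; (3,8)→{3,8}; (4,1)→{1,5}; (5,4)→{1,4,7}; (6,7)→{5,7,9}; (7,5)→{4,5,6}; (9,9)→{8,9}. Safe: 2. Place at column 2.
Columns [3, 6, 8, 1, 4, 7, 5, 2, 9], r−c [-2, -4, -5, 3, 1, -1, 2, 6, 0], r+c [4, 8, 11, 5, 9, 13, 12, 10, 18] are all distinct, so no two queens attack.

(1,3) (2,6) (3,8) (4,1) (5,4) (6,7) (7,5) (8,2) (9,9)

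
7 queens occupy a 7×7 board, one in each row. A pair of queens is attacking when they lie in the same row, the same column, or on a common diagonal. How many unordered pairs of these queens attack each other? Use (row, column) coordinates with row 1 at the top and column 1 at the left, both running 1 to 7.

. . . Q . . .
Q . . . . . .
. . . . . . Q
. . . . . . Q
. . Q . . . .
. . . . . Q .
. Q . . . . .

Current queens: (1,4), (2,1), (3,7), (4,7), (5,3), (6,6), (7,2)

Same column: (3,7)–(4,7) (column 7).
Same diagonal: (1,4)–(4,7) (|1−4| = |4−7| = 3).
Total attacking pairs: 2.

2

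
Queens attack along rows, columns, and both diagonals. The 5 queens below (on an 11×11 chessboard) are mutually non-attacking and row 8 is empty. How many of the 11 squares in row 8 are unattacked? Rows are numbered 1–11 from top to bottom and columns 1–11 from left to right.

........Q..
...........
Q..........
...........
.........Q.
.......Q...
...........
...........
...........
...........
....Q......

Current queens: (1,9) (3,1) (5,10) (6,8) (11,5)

3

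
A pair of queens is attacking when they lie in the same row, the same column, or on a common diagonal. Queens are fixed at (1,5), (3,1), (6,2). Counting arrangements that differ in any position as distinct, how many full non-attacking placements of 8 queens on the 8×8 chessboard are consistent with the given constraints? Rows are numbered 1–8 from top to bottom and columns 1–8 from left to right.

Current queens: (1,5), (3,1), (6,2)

1

Branch on row 2: col 3 → 1; col 7 → 0; col 8 → 0.
Sum: 1 + 0 + 0 = 1.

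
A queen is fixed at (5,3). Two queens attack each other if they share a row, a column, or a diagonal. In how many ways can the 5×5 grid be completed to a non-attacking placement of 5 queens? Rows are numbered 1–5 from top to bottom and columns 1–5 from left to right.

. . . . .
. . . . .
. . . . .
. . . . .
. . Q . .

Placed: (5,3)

Branch on row 1: col 1 → 1; col 2 → 0; col 4 → 0; col 5 → 1.
Sum: 1 + 0 + 0 + 1 = 2.

2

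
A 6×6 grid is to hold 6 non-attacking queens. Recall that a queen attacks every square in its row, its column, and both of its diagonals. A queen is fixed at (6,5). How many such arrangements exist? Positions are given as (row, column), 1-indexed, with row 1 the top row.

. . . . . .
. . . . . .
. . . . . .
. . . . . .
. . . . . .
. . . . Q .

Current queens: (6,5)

Branch on row 1: col 1 → 0; col 2 → 1; col 3 → 0; col 4 → 0; col 6 → 0.
Sum: 0 + 1 + 0 + 0 + 0 = 1.

1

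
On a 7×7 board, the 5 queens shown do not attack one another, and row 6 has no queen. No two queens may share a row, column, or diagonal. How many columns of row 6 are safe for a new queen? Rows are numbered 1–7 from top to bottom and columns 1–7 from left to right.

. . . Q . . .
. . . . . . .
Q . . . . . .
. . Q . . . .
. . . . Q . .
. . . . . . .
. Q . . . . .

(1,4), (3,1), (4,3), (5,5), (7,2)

(1,4) attacks row 6 at column 4.
(3,1) attacks row 6 at column 1 and diagonals 4.
(4,3) attacks row 6 at column 3 and diagonals 1, 5.
(5,5) attacks row 6 at column 5 and diagonals 4, 6.
(7,2) attacks row 6 at column 2 and diagonals 1, 3.
Attacked columns: {1, 2, 3, 4, 5, 6}. Safe: {7}.

1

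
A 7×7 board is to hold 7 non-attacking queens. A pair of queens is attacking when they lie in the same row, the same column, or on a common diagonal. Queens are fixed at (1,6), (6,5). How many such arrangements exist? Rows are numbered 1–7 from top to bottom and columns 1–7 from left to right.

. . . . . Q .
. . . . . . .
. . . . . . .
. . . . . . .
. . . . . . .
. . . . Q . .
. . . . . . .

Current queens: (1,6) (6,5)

Branch on row 2: col 2 → 0; col 3 → 2; col 4 → 1.
Sum: 0 + 2 + 1 = 3.

3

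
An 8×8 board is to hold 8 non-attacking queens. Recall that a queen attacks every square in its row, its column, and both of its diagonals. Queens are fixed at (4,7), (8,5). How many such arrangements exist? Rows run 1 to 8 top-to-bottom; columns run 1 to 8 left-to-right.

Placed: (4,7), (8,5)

Branch on row 1: col 1 → 0; col 2 → 1; col 3 → 2; col 6 → 0; col 8 → 0.
Sum: 0 + 1 + 2 + 0 + 0 = 3.

3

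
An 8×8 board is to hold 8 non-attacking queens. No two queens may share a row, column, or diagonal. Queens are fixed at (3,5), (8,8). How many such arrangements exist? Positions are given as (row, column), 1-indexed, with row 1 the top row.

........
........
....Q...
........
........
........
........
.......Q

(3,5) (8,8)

Branch on row 1: col 2 → 0; col 4 → 1; col 6 → 1.
Sum: 0 + 1 + 1 = 2.

2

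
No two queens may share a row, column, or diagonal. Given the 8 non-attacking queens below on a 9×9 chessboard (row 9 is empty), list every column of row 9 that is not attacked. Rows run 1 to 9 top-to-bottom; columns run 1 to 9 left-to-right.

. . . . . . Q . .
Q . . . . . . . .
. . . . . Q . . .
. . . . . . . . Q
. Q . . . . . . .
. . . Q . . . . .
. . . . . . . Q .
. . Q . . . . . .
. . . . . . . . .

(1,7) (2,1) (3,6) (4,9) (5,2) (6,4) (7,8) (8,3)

columns 5

(1,7) attacks row 9 at column 7.
(2,1) attacks row 9 at column 1 and diagonals 8.
(3,6) attacks row 9 at column 6.
(4,9) attacks row 9 at column 9 and diagonals 4.
(5,2) attacks row 9 at column 2 and diagonals 6.
(6,4) attacks row 9 at column 4 and diagonals 1, 7.
(7,8) attacks row 9 at column 8 and diagonals 6.
(8,3) attacks row 9 at column 3 and diagonals 2, 4.
Attacked columns: {1, 2, 3, 4, 6, 7, 8, 9}. Safe: {5}.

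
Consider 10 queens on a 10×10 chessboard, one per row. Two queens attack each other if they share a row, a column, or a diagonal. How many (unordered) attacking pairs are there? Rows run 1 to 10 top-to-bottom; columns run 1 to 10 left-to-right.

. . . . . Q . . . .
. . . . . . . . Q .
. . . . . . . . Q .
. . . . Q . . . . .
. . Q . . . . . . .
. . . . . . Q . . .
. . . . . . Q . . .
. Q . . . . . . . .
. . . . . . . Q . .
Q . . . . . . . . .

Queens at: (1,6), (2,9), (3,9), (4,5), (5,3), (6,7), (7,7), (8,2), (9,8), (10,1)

4

Same column: (2,9)–(3,9) (column 9); (6,7)–(7,7) (column 7).
Same diagonal: (2,9)–(10,1) (|2−10| = |9−1| = 8); (4,5)–(6,7) (|4−6| = |5−7| = 2).
Total attacking pairs: 4.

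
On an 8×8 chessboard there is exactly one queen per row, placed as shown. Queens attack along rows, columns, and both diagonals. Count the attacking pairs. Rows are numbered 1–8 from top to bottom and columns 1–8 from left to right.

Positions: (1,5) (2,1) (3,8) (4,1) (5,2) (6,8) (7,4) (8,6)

7

Same column: (2,1)–(4,1) (column 1); (3,8)–(6,8) (column 8).
Same diagonal: (3,8)–(7,4) (|3−7| = |8−4| = 4); (4,1)–(5,2) (|4−5| = |1−2| = 1); (4,1)–(7,4) (|4−7| = |1−4| = 3); (5,2)–(7,4) (|5−7| = |2−4| = 2); (6,8)–(8,6) (|6−8| = |8−6| = 2).
Total attacking pairs: 7.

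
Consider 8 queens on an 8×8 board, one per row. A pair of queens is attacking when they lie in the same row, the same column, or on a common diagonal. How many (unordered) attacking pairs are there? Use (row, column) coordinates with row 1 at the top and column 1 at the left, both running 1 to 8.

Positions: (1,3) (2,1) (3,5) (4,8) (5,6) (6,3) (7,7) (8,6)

Same column: (1,3)–(6,3) (column 3); (5,6)–(8,6) (column 6).
Same diagonal: (1,3)–(3,5) (|1−3| = |3−5| = 2); (7,7)–(8,6) (|7−8| = |7−6| = 1).
Total attacking pairs: 4.

4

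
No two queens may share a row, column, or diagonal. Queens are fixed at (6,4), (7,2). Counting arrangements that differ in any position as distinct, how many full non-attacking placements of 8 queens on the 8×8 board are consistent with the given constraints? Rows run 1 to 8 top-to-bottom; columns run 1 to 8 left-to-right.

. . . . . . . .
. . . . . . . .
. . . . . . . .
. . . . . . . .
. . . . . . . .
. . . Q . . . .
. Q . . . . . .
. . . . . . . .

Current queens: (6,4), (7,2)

4

Branch on row 1: col 1 → 1; col 3 → 0; col 5 → 0; col 6 → 2; col 7 → 1.
Sum: 1 + 0 + 0 + 2 + 1 = 4.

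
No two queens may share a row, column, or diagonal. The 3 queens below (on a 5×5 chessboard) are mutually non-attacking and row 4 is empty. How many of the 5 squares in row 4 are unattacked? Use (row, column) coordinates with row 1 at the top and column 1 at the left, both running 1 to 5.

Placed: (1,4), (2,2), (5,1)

2

(1,4) attacks row 4 at column 4 and diagonals 1.
(2,2) attacks row 4 at column 2 and diagonals 4.
(5,1) attacks row 4 at column 1 and diagonals 2.
Attacked columns: {1, 2, 4}. Safe: {3, 5}.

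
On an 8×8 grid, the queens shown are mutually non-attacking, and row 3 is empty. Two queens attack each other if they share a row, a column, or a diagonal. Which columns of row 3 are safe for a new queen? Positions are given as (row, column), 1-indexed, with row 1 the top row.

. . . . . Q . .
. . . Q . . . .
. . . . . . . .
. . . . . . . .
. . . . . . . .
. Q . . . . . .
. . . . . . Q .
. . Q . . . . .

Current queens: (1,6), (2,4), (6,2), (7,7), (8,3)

columns 1

(1,6) attacks row 3 at column 6 and diagonals 4, 8.
(2,4) attacks row 3 at column 4 and diagonals 3, 5.
(6,2) attacks row 3 at column 2 and diagonals 5.
(7,7) attacks row 3 at column 7 and diagonals 3.
(8,3) attacks row 3 at column 3 and diagonals 8.
Attacked columns: {2, 3, 4, 5, 6, 7, 8}. Safe: {1}.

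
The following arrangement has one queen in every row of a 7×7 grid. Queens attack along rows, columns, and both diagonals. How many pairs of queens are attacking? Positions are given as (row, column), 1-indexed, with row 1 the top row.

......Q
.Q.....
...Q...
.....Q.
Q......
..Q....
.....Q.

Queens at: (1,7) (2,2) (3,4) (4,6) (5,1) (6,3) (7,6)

1

Same column: (4,6)–(7,6) (column 6).
Total attacking pairs: 1.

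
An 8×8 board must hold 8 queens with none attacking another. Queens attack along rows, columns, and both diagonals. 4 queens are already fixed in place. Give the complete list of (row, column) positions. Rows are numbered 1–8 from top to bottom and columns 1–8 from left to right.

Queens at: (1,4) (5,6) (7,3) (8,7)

Row 2: attacked by (1,4)→{3,4,5}; (5,6)→{3,6}; (7,3)→{3,8}; (8,7)→{1,7}. Safe: 2. Place at column 2.
Row 3: attacked by (1,4)→{2,4,6}; (2,2)→{1,2,3}; (5,6)→{4,6,8}; (7,3)→{3,7}; (8,7)→{2,7}. Safe: 5. Place at column 5.
Row 4: attacked by (1,4)→{1,4,7}; (2,2)→{2,4}; (3,5)→{4,5,6}; (5,6)→{5,6,7}; (7,3)→{3,6}; (8,7)→{3,7}. Safe: 8. Place at column 8.
Row 6: attacked by (1,4)→{4}; (2,2)→{2,6}; (3,5)→{2,5,8}; (4,8)→{6,8}; (5,6)→{5,6,7}; (7,3)→{2,3,4}; (8,7)→{5,7}. Safe: 1. Place at column 1.
Columns [4, 2, 5, 8, 6, 1, 3, 7], r−c [-3, 0, -2, -4, -1, 5, 4, 1], r+c [5, 4, 8, 12, 11, 7, 10, 15] are all distinct, so no two queens attack.

(1,4) (2,2) (3,5) (4,8) (5,6) (6,1) (7,3) (8,7)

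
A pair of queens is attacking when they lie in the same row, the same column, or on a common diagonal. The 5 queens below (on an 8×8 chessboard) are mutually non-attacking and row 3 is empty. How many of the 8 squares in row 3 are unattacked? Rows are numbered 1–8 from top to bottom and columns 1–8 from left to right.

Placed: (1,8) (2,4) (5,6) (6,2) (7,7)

(1,8) attacks row 3 at column 8 and diagonals 6.
(2,4) attacks row 3 at column 4 and diagonals 3, 5.
(5,6) attacks row 3 at column 6 and diagonals 4, 8.
(6,2) attacks row 3 at column 2 and diagonals 5.
(7,7) attacks row 3 at column 7 and diagonals 3.
Attacked columns: {2, 3, 4, 5, 6, 7, 8}. Safe: {1}.

1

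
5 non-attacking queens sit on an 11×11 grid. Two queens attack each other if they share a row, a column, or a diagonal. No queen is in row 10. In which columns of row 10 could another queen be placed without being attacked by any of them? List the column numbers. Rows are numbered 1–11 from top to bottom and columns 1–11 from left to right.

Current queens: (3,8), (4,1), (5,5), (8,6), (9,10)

columns 2, 3

(3,8) attacks row 10 at column 8 and diagonals 1.
(4,1) attacks row 10 at column 1 and diagonals 7.
(5,5) attacks row 10 at column 5 and diagonals 10.
(8,6) attacks row 10 at column 6 and diagonals 4, 8.
(9,10) attacks row 10 at column 10 and diagonals 9, 11.
Attacked columns: {1, 4, 5, 6, 7, 8, 9, 10, 11}. Safe: {2, 3}.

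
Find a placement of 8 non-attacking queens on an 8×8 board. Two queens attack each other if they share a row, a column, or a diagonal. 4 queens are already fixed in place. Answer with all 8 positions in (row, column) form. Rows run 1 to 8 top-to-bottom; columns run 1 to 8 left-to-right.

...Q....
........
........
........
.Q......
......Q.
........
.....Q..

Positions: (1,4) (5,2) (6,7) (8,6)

(1,4) (2,1) (3,5) (4,8) (5,2) (6,7) (7,3) (8,6)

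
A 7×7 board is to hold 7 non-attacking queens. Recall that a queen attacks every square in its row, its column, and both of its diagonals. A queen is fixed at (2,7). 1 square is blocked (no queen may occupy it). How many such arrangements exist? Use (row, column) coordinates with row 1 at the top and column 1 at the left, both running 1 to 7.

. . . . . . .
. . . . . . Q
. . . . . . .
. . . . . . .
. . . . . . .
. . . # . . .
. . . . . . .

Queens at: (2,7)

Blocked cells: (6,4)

7

Branch on row 1: col 1 → 0; col 2 → 1; col 3 → 2; col 4 → 2; col 5 → 2.
Sum: 0 + 1 + 2 + 2 + 2 = 7.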